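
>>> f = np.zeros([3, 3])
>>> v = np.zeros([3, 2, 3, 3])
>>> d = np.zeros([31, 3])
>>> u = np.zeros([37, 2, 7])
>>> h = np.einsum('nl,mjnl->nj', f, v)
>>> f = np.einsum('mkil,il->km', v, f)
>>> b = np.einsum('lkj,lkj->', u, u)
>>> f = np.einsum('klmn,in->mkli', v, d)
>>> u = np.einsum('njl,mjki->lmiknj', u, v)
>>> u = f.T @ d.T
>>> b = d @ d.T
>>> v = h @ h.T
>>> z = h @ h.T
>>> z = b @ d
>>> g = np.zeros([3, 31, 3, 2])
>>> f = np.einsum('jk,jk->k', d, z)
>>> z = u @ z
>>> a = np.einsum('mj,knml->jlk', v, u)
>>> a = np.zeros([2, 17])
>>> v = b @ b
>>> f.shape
(3,)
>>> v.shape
(31, 31)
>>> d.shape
(31, 3)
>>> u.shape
(31, 2, 3, 31)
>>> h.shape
(3, 2)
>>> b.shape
(31, 31)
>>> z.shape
(31, 2, 3, 3)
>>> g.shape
(3, 31, 3, 2)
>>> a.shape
(2, 17)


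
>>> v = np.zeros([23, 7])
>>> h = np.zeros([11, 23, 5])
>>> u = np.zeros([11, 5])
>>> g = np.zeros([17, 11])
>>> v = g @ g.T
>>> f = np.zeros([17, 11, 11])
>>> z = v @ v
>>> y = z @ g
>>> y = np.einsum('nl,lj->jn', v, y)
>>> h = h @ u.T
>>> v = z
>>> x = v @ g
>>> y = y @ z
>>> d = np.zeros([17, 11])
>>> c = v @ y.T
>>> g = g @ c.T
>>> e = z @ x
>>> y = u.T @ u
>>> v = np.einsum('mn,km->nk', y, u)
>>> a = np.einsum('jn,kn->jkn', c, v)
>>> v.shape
(5, 11)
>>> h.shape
(11, 23, 11)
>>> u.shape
(11, 5)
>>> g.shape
(17, 17)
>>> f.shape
(17, 11, 11)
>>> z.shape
(17, 17)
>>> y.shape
(5, 5)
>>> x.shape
(17, 11)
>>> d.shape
(17, 11)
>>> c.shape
(17, 11)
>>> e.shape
(17, 11)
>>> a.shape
(17, 5, 11)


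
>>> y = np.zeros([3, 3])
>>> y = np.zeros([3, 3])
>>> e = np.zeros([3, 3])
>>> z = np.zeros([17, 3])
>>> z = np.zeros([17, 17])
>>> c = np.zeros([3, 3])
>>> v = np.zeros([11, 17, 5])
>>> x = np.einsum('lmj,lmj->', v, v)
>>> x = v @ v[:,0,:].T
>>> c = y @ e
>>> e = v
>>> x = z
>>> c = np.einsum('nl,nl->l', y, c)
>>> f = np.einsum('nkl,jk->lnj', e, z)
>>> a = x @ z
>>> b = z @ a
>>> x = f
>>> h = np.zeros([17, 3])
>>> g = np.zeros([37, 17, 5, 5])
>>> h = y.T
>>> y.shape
(3, 3)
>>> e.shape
(11, 17, 5)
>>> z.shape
(17, 17)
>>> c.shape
(3,)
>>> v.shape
(11, 17, 5)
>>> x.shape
(5, 11, 17)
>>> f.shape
(5, 11, 17)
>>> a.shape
(17, 17)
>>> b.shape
(17, 17)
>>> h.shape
(3, 3)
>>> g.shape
(37, 17, 5, 5)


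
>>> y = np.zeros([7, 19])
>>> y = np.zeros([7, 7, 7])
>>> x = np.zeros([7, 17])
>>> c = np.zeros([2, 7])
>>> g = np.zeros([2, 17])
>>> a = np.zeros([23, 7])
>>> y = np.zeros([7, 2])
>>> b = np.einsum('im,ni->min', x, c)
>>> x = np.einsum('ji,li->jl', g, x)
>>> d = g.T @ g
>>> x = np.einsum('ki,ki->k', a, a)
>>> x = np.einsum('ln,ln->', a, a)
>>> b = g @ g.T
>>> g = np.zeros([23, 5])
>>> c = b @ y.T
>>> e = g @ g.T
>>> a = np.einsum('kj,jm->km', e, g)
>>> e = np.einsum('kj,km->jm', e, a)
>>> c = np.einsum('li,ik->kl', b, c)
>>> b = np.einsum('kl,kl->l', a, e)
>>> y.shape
(7, 2)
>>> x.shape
()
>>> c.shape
(7, 2)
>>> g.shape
(23, 5)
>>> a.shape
(23, 5)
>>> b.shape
(5,)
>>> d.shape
(17, 17)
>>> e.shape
(23, 5)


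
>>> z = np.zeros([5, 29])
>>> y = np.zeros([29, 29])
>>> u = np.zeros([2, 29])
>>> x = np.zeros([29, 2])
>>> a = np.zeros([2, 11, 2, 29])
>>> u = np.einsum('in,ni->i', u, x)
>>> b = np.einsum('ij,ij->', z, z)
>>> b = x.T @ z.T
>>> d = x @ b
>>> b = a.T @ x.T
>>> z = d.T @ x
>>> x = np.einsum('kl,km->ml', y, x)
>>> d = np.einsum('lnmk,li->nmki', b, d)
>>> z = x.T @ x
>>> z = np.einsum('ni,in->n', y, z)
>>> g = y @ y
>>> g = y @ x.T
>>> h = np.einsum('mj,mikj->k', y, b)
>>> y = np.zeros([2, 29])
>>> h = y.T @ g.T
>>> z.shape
(29,)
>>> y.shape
(2, 29)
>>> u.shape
(2,)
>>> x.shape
(2, 29)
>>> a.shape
(2, 11, 2, 29)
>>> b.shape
(29, 2, 11, 29)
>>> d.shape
(2, 11, 29, 5)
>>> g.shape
(29, 2)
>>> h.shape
(29, 29)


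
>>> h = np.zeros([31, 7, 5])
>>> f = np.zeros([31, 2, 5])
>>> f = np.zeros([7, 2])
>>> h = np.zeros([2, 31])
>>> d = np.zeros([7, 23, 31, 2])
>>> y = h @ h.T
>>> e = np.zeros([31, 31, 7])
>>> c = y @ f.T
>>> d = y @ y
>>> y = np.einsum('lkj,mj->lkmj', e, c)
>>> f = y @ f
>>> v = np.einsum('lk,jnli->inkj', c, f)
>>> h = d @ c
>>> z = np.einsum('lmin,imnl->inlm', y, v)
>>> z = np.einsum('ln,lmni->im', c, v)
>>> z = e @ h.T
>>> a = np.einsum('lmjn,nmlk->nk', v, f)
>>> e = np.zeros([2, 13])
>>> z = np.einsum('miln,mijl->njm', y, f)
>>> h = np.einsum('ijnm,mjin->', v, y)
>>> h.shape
()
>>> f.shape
(31, 31, 2, 2)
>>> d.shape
(2, 2)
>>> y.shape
(31, 31, 2, 7)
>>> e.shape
(2, 13)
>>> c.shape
(2, 7)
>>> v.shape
(2, 31, 7, 31)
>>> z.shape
(7, 2, 31)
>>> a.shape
(31, 2)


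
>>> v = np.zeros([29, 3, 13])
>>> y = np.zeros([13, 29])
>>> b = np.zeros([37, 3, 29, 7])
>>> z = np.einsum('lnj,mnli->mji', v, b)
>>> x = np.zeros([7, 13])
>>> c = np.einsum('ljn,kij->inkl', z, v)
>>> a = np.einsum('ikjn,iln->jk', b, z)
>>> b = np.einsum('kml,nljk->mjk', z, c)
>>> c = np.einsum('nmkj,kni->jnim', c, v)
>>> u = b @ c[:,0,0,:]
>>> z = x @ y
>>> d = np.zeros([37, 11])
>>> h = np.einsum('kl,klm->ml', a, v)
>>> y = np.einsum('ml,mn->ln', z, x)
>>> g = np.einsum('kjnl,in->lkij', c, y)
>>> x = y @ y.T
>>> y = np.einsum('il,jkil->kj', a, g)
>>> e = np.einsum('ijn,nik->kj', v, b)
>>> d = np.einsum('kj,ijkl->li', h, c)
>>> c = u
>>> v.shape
(29, 3, 13)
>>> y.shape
(37, 7)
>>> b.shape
(13, 29, 37)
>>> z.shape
(7, 29)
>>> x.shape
(29, 29)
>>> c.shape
(13, 29, 7)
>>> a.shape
(29, 3)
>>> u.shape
(13, 29, 7)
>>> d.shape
(7, 37)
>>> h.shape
(13, 3)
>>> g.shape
(7, 37, 29, 3)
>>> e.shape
(37, 3)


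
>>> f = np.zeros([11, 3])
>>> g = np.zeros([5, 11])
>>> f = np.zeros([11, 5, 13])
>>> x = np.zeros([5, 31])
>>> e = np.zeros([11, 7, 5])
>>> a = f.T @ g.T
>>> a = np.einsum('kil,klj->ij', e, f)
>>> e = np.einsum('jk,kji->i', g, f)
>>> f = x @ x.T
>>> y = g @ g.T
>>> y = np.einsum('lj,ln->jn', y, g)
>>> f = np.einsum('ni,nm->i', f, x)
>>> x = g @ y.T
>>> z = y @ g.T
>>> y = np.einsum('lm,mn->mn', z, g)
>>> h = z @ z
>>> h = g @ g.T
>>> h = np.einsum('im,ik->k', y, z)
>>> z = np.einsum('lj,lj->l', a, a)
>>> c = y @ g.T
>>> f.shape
(5,)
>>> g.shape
(5, 11)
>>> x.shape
(5, 5)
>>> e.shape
(13,)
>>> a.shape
(7, 13)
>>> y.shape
(5, 11)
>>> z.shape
(7,)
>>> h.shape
(5,)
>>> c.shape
(5, 5)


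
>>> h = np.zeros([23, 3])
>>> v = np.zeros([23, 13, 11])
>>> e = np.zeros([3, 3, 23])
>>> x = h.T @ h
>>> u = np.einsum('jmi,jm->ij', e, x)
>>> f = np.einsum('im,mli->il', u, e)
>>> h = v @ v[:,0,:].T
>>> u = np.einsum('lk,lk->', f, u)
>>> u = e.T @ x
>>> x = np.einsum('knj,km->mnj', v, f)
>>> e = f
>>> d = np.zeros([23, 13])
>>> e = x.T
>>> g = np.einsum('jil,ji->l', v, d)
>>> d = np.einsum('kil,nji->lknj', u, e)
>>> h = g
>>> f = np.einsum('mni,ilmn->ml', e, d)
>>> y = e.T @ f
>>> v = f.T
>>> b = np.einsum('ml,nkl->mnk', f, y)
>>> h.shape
(11,)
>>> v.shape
(23, 11)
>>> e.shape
(11, 13, 3)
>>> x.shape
(3, 13, 11)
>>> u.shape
(23, 3, 3)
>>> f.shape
(11, 23)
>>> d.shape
(3, 23, 11, 13)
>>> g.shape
(11,)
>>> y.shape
(3, 13, 23)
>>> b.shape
(11, 3, 13)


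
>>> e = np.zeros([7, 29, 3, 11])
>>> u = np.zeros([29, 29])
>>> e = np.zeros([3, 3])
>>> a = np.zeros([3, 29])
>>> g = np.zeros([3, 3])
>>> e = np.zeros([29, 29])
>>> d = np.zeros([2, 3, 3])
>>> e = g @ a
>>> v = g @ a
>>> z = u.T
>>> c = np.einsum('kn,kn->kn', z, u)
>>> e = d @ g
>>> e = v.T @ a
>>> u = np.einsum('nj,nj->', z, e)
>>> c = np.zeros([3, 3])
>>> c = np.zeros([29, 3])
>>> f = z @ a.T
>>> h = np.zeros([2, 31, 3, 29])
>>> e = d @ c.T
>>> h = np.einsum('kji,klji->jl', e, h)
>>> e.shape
(2, 3, 29)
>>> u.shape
()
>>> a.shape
(3, 29)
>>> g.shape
(3, 3)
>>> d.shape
(2, 3, 3)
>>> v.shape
(3, 29)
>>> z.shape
(29, 29)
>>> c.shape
(29, 3)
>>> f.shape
(29, 3)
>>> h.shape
(3, 31)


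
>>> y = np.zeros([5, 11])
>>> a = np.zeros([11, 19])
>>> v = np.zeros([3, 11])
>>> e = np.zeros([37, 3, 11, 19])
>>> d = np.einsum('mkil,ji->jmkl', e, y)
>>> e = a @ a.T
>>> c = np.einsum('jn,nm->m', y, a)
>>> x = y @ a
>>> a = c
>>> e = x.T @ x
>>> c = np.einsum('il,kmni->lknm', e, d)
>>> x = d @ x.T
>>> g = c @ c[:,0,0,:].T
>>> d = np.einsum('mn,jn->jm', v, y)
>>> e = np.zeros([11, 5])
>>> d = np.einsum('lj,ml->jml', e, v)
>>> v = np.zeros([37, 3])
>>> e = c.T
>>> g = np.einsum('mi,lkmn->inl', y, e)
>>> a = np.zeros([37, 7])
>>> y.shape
(5, 11)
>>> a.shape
(37, 7)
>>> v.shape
(37, 3)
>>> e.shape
(37, 3, 5, 19)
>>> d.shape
(5, 3, 11)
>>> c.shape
(19, 5, 3, 37)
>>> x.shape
(5, 37, 3, 5)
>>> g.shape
(11, 19, 37)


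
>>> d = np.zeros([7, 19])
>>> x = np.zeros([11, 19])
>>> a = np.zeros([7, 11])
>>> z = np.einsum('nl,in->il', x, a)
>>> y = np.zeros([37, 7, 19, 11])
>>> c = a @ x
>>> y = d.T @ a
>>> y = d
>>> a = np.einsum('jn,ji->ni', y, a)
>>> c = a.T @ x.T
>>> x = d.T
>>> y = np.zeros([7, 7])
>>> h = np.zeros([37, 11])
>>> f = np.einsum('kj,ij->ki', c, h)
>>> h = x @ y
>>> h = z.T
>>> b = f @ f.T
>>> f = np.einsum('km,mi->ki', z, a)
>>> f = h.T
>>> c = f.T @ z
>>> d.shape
(7, 19)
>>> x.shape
(19, 7)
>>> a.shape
(19, 11)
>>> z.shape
(7, 19)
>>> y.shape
(7, 7)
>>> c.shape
(19, 19)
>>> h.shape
(19, 7)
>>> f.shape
(7, 19)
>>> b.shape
(11, 11)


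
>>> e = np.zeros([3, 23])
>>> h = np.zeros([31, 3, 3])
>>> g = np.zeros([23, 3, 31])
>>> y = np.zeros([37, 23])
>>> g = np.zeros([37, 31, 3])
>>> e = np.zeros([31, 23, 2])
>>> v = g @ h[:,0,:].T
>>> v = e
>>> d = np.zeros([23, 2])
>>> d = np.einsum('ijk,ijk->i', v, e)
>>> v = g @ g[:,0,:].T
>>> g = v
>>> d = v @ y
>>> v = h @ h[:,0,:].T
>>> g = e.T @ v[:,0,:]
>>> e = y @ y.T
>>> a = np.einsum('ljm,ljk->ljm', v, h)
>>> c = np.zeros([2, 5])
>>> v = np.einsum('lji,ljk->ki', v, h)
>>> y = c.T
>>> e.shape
(37, 37)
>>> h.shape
(31, 3, 3)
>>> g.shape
(2, 23, 31)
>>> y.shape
(5, 2)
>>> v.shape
(3, 31)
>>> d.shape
(37, 31, 23)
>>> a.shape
(31, 3, 31)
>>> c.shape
(2, 5)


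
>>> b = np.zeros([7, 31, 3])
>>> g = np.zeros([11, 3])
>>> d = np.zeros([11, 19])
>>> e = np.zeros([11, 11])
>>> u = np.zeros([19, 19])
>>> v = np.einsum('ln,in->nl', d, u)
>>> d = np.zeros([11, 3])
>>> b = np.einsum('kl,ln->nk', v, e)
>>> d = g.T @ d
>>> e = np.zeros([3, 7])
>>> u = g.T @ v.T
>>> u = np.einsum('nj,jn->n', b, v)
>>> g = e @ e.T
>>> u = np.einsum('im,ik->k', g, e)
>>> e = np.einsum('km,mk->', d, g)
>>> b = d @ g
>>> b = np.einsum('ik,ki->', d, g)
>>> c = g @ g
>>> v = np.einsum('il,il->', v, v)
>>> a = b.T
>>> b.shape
()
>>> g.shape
(3, 3)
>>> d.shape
(3, 3)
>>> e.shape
()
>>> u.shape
(7,)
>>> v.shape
()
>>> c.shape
(3, 3)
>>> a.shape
()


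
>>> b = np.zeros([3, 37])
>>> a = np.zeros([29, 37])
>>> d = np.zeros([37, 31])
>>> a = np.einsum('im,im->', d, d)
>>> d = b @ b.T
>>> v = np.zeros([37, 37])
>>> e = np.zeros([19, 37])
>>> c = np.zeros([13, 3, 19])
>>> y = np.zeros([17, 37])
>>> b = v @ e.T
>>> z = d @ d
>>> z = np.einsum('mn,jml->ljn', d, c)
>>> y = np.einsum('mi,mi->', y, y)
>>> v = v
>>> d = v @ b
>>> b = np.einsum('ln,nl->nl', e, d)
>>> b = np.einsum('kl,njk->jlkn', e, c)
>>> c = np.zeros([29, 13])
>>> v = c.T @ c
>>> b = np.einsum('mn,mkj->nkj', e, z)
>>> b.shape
(37, 13, 3)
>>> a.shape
()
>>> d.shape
(37, 19)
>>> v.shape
(13, 13)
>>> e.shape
(19, 37)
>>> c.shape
(29, 13)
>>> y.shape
()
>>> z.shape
(19, 13, 3)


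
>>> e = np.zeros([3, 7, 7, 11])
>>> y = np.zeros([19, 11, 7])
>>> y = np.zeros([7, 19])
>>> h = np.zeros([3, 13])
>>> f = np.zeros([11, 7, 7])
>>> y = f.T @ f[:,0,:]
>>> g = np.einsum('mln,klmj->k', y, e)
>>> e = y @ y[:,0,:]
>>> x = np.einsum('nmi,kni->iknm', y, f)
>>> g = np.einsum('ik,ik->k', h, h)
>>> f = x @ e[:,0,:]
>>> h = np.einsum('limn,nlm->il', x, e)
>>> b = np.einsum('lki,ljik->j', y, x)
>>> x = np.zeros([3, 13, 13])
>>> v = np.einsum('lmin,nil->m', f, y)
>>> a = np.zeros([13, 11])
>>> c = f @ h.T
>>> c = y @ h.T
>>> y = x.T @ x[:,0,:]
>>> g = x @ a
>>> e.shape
(7, 7, 7)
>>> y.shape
(13, 13, 13)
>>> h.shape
(11, 7)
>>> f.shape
(7, 11, 7, 7)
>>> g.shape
(3, 13, 11)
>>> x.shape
(3, 13, 13)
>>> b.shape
(11,)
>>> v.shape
(11,)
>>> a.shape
(13, 11)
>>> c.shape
(7, 7, 11)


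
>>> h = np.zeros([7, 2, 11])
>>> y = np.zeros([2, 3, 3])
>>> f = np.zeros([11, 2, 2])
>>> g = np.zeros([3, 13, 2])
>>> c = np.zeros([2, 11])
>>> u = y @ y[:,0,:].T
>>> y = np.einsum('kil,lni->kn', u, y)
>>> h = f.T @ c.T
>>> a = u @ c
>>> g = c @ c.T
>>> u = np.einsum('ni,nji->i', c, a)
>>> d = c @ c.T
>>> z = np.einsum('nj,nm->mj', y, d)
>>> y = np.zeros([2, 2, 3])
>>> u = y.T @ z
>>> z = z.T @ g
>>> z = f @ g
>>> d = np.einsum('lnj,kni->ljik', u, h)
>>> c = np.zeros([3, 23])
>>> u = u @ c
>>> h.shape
(2, 2, 2)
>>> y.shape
(2, 2, 3)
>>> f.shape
(11, 2, 2)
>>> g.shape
(2, 2)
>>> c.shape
(3, 23)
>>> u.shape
(3, 2, 23)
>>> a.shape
(2, 3, 11)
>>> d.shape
(3, 3, 2, 2)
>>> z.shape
(11, 2, 2)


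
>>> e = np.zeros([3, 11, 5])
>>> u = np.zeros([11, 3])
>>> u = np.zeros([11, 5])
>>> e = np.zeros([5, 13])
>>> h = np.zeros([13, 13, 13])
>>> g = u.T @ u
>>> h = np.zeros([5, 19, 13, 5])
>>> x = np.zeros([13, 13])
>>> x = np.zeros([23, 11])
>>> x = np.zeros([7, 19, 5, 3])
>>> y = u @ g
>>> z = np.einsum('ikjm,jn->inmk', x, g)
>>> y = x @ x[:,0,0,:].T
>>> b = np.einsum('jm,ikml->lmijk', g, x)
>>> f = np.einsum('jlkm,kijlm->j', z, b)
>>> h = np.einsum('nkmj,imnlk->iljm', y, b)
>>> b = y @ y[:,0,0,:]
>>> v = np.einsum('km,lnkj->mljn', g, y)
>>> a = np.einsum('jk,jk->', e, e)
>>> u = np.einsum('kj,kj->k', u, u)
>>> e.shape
(5, 13)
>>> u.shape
(11,)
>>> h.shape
(3, 5, 7, 5)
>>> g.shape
(5, 5)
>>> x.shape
(7, 19, 5, 3)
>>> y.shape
(7, 19, 5, 7)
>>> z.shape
(7, 5, 3, 19)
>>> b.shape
(7, 19, 5, 7)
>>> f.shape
(7,)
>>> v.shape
(5, 7, 7, 19)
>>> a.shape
()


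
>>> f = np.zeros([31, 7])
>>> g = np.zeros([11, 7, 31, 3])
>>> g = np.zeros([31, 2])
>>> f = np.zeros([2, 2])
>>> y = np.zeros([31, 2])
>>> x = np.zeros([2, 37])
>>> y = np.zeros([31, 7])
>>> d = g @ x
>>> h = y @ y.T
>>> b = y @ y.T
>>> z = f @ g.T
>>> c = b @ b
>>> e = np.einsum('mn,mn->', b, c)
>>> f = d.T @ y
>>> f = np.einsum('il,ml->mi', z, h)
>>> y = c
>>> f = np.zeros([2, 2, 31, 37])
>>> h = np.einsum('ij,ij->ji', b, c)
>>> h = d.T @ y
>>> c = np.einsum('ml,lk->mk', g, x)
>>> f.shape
(2, 2, 31, 37)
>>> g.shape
(31, 2)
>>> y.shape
(31, 31)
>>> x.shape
(2, 37)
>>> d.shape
(31, 37)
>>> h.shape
(37, 31)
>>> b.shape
(31, 31)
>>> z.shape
(2, 31)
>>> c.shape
(31, 37)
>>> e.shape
()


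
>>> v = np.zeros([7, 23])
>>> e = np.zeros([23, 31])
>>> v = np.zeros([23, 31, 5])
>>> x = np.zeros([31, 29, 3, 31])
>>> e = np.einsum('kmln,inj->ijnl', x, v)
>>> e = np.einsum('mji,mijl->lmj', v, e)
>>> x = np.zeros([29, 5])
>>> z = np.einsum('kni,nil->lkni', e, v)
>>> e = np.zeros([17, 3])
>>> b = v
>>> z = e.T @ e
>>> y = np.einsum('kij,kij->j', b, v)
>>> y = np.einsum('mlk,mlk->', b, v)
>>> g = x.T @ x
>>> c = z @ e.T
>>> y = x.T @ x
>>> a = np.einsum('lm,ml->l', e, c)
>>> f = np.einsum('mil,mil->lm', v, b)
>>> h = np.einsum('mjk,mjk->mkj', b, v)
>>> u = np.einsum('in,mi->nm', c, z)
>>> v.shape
(23, 31, 5)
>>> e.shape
(17, 3)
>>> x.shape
(29, 5)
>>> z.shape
(3, 3)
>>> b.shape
(23, 31, 5)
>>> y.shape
(5, 5)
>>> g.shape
(5, 5)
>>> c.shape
(3, 17)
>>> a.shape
(17,)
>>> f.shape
(5, 23)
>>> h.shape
(23, 5, 31)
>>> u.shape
(17, 3)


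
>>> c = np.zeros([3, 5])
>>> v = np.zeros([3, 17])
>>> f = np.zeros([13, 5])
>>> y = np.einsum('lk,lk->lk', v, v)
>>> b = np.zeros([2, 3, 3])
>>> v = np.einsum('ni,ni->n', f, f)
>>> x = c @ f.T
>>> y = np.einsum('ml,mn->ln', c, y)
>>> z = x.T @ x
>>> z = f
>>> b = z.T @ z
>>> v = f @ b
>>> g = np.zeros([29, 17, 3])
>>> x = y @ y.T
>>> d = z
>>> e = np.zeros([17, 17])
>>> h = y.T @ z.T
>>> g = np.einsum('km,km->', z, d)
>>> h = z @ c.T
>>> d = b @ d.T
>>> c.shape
(3, 5)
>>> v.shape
(13, 5)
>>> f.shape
(13, 5)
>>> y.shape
(5, 17)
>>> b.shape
(5, 5)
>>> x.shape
(5, 5)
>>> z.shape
(13, 5)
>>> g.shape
()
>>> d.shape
(5, 13)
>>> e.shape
(17, 17)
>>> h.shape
(13, 3)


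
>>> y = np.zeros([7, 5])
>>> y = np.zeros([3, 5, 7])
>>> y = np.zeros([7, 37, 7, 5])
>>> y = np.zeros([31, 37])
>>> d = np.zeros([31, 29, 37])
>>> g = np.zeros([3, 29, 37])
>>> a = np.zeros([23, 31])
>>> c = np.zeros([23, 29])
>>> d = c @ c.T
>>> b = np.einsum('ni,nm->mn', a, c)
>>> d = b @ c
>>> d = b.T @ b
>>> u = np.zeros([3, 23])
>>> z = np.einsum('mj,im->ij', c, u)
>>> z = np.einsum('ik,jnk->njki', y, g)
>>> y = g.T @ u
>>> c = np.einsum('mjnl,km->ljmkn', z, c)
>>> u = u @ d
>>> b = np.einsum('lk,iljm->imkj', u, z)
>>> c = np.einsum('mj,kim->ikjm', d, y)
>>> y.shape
(37, 29, 23)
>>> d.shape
(23, 23)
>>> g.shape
(3, 29, 37)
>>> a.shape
(23, 31)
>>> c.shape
(29, 37, 23, 23)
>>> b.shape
(29, 31, 23, 37)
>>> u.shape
(3, 23)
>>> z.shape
(29, 3, 37, 31)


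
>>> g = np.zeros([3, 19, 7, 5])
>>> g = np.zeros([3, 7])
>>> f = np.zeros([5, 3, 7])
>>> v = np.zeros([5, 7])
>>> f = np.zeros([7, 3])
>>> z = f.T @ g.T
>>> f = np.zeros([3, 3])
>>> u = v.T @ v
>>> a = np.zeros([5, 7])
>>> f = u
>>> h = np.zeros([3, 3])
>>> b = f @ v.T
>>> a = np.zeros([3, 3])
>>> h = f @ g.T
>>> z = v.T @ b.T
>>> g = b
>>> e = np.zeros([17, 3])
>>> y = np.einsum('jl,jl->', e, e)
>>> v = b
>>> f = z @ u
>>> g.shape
(7, 5)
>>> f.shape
(7, 7)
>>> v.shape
(7, 5)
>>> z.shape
(7, 7)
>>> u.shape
(7, 7)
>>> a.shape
(3, 3)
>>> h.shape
(7, 3)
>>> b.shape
(7, 5)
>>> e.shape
(17, 3)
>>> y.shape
()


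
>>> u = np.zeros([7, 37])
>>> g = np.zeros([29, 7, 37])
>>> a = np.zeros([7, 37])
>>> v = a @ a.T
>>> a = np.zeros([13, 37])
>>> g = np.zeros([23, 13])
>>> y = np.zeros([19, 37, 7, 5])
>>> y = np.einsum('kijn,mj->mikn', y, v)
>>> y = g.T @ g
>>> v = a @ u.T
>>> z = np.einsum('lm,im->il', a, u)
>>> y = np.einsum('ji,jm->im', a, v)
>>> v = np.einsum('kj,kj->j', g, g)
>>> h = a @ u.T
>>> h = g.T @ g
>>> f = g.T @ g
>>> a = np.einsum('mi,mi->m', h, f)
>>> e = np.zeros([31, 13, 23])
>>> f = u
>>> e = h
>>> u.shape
(7, 37)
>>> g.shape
(23, 13)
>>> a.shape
(13,)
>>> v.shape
(13,)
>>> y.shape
(37, 7)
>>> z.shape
(7, 13)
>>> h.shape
(13, 13)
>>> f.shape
(7, 37)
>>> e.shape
(13, 13)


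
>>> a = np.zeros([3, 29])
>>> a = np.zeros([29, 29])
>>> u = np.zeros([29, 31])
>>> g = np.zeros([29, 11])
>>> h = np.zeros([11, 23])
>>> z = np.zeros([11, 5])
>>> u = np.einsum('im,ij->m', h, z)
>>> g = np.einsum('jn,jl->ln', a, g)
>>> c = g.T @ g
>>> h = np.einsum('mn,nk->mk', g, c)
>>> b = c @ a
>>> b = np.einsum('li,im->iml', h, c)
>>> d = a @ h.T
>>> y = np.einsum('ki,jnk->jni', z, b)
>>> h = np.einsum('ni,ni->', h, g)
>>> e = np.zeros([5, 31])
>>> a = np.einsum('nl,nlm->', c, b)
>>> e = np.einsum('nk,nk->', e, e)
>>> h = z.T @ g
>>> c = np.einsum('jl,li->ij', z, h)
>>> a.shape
()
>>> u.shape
(23,)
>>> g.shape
(11, 29)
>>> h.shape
(5, 29)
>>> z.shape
(11, 5)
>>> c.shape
(29, 11)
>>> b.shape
(29, 29, 11)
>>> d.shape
(29, 11)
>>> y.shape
(29, 29, 5)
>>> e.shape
()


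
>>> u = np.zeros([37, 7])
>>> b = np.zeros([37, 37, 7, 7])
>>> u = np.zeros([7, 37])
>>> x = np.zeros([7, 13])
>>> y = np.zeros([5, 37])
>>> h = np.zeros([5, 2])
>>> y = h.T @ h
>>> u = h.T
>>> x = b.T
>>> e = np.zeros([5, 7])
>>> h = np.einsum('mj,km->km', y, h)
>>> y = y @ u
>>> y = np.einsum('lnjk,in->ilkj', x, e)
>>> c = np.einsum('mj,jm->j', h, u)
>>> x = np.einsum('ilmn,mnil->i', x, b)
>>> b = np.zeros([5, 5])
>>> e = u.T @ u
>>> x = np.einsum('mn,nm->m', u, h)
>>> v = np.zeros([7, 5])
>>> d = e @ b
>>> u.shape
(2, 5)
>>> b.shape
(5, 5)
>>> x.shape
(2,)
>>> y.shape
(5, 7, 37, 37)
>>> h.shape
(5, 2)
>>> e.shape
(5, 5)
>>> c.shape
(2,)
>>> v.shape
(7, 5)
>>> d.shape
(5, 5)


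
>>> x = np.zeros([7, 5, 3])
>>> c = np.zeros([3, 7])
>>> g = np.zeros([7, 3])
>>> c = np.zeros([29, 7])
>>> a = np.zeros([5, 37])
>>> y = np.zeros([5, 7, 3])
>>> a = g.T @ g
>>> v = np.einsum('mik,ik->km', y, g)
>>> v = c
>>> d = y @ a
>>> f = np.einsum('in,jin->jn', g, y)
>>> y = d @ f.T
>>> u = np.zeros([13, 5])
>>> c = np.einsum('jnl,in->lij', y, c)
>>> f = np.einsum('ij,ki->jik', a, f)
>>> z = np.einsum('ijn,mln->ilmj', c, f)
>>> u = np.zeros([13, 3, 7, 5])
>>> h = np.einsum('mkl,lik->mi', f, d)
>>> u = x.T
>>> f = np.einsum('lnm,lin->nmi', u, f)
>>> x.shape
(7, 5, 3)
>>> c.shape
(5, 29, 5)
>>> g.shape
(7, 3)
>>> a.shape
(3, 3)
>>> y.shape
(5, 7, 5)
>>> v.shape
(29, 7)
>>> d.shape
(5, 7, 3)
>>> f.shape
(5, 7, 3)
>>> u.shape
(3, 5, 7)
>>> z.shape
(5, 3, 3, 29)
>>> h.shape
(3, 7)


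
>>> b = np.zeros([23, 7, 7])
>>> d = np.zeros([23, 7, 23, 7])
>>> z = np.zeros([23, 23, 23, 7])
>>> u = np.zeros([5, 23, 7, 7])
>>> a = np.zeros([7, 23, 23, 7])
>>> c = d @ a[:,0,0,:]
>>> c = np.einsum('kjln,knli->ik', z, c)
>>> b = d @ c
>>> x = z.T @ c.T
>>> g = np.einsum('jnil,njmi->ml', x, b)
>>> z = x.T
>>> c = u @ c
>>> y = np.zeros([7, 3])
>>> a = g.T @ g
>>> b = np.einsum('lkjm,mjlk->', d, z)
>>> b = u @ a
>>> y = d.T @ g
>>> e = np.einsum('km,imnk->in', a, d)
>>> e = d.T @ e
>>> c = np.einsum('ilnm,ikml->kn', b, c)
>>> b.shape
(5, 23, 7, 7)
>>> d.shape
(23, 7, 23, 7)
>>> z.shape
(7, 23, 23, 7)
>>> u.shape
(5, 23, 7, 7)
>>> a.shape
(7, 7)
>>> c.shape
(23, 7)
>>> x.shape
(7, 23, 23, 7)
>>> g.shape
(23, 7)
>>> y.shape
(7, 23, 7, 7)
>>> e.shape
(7, 23, 7, 23)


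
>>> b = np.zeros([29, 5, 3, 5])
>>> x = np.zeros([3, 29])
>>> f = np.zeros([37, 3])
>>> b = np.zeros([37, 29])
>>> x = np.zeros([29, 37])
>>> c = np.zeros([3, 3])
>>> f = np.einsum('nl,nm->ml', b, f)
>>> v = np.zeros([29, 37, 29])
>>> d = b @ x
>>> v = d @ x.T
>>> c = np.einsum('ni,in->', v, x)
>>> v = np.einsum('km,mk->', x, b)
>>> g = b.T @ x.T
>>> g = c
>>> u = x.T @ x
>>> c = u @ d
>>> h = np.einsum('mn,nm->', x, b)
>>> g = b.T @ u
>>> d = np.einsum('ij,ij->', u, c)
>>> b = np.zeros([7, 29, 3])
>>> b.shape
(7, 29, 3)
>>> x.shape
(29, 37)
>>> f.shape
(3, 29)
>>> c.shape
(37, 37)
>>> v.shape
()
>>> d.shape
()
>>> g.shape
(29, 37)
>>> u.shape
(37, 37)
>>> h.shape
()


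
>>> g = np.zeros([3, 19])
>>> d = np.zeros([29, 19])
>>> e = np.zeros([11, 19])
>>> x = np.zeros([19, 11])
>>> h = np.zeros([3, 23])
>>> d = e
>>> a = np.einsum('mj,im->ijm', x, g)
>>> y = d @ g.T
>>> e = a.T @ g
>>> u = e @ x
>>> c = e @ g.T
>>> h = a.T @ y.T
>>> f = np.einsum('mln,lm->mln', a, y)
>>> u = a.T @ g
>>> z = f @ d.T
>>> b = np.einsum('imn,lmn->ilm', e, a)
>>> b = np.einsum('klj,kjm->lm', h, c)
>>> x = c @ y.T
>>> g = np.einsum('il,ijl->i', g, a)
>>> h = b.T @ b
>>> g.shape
(3,)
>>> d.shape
(11, 19)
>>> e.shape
(19, 11, 19)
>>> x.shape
(19, 11, 11)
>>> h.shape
(3, 3)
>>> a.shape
(3, 11, 19)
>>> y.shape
(11, 3)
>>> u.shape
(19, 11, 19)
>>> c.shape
(19, 11, 3)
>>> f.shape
(3, 11, 19)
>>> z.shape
(3, 11, 11)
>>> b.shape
(11, 3)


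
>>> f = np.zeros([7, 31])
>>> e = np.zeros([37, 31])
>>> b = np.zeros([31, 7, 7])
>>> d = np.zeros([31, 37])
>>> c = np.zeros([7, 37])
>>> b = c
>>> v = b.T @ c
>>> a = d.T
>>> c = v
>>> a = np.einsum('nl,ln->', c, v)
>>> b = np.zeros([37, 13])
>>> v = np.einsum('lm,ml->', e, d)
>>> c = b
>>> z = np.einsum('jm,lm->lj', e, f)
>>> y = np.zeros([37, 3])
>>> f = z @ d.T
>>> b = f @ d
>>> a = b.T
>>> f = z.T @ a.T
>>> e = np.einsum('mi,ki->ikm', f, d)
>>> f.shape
(37, 37)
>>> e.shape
(37, 31, 37)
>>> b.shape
(7, 37)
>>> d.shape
(31, 37)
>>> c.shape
(37, 13)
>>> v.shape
()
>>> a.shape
(37, 7)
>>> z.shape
(7, 37)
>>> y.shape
(37, 3)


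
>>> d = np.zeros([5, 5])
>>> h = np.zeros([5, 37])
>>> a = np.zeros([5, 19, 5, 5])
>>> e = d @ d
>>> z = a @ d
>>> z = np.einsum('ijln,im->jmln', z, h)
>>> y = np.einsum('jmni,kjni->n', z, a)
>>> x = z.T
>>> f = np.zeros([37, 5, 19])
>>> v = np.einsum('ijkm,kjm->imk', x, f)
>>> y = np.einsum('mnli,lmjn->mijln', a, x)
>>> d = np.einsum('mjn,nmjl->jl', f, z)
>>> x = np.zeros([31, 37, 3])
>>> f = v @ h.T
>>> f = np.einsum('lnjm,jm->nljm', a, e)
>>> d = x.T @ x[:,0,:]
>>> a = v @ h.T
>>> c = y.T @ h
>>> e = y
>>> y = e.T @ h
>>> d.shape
(3, 37, 3)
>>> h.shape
(5, 37)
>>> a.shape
(5, 19, 5)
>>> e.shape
(5, 5, 37, 5, 19)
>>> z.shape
(19, 37, 5, 5)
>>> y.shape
(19, 5, 37, 5, 37)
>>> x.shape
(31, 37, 3)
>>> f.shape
(19, 5, 5, 5)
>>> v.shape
(5, 19, 37)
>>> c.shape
(19, 5, 37, 5, 37)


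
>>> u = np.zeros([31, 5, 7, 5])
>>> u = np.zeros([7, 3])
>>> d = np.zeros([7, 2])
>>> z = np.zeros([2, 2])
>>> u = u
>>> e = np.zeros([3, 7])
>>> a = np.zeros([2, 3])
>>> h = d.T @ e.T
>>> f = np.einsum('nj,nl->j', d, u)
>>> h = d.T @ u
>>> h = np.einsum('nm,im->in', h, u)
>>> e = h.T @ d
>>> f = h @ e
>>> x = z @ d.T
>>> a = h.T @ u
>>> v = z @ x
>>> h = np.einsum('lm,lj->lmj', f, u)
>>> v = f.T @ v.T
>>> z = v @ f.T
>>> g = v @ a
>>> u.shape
(7, 3)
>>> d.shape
(7, 2)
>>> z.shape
(2, 7)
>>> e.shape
(2, 2)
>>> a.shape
(2, 3)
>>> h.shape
(7, 2, 3)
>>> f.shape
(7, 2)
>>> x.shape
(2, 7)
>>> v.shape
(2, 2)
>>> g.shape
(2, 3)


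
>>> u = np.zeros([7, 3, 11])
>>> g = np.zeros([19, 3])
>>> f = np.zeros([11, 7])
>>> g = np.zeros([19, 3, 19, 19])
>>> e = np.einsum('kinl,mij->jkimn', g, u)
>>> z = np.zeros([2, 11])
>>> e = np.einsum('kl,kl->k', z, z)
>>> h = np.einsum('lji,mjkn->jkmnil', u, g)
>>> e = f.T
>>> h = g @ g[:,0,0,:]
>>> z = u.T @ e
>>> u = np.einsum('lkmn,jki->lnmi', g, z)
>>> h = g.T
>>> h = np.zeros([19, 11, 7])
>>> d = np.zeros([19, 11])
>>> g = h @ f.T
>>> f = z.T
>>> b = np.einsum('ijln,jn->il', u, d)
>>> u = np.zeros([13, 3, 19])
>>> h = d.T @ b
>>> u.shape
(13, 3, 19)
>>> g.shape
(19, 11, 11)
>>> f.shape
(11, 3, 11)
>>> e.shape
(7, 11)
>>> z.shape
(11, 3, 11)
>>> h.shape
(11, 19)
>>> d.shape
(19, 11)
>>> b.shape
(19, 19)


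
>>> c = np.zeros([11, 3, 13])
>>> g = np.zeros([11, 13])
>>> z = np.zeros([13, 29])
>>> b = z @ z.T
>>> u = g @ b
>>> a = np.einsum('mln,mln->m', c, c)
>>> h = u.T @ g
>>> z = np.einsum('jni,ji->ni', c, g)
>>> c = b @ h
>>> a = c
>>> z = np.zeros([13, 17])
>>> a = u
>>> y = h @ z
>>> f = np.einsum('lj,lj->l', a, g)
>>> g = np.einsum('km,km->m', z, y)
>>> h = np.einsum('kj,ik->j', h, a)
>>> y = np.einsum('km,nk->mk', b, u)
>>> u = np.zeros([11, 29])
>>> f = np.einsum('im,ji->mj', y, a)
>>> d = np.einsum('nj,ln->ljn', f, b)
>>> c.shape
(13, 13)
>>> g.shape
(17,)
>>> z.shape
(13, 17)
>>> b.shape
(13, 13)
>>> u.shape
(11, 29)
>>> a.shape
(11, 13)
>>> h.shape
(13,)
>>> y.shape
(13, 13)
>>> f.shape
(13, 11)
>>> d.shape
(13, 11, 13)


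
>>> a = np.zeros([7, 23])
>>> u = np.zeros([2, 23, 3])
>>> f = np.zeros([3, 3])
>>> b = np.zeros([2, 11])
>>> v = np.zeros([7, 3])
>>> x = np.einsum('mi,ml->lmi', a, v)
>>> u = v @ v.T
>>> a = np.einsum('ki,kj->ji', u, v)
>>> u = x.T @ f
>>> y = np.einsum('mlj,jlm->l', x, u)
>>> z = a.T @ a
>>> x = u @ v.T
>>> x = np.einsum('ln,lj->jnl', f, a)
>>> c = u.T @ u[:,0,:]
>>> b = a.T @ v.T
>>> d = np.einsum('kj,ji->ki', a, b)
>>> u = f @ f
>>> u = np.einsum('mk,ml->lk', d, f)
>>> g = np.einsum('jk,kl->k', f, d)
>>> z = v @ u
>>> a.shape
(3, 7)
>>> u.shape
(3, 7)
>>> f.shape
(3, 3)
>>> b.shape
(7, 7)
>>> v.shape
(7, 3)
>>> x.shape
(7, 3, 3)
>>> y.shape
(7,)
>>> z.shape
(7, 7)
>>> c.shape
(3, 7, 3)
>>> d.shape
(3, 7)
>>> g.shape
(3,)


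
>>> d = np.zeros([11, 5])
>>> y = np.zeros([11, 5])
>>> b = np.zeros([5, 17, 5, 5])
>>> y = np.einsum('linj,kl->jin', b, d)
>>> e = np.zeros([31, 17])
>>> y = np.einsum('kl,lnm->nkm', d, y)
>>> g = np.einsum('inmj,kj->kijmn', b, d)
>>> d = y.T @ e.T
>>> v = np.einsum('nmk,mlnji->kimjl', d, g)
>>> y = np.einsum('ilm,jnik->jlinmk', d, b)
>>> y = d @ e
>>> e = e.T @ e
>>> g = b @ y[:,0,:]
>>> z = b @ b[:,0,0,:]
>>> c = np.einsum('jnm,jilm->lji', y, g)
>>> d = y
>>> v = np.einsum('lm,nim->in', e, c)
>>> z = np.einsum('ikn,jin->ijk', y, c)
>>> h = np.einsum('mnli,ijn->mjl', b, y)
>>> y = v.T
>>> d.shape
(5, 11, 17)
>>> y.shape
(5, 5)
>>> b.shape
(5, 17, 5, 5)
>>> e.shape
(17, 17)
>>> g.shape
(5, 17, 5, 17)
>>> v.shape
(5, 5)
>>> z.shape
(5, 5, 11)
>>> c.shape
(5, 5, 17)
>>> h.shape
(5, 11, 5)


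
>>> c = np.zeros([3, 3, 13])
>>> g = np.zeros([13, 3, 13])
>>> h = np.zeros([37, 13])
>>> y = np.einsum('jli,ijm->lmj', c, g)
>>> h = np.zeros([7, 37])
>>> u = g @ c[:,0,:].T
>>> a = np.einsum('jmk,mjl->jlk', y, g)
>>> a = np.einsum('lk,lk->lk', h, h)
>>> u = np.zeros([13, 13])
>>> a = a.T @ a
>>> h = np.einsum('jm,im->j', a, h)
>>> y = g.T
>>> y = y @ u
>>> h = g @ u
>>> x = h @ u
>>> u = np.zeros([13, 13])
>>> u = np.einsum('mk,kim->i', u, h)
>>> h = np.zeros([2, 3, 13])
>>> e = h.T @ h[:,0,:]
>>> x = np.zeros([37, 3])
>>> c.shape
(3, 3, 13)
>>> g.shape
(13, 3, 13)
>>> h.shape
(2, 3, 13)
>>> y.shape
(13, 3, 13)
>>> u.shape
(3,)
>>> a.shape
(37, 37)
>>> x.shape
(37, 3)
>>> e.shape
(13, 3, 13)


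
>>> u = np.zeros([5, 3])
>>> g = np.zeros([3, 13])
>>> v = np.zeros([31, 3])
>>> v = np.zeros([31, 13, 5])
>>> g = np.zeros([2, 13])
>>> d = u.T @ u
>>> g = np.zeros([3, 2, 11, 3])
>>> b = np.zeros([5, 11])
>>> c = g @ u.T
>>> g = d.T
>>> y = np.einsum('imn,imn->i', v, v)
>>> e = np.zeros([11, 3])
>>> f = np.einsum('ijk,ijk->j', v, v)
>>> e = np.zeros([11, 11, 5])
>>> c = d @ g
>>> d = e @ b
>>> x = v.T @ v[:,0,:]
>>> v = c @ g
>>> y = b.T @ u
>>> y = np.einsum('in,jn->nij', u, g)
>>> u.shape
(5, 3)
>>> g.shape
(3, 3)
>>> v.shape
(3, 3)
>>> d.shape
(11, 11, 11)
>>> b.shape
(5, 11)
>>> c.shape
(3, 3)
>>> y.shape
(3, 5, 3)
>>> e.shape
(11, 11, 5)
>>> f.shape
(13,)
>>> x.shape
(5, 13, 5)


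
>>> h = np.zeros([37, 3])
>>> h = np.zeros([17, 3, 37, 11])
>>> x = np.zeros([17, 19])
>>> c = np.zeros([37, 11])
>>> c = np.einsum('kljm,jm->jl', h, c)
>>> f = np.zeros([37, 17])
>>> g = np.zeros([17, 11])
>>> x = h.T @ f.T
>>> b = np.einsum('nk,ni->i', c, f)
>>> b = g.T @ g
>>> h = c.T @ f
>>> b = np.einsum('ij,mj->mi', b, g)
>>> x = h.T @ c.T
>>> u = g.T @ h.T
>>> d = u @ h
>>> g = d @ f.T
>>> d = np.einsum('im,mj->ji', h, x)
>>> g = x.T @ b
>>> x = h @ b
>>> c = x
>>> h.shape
(3, 17)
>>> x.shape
(3, 11)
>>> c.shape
(3, 11)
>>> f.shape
(37, 17)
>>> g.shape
(37, 11)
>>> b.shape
(17, 11)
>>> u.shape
(11, 3)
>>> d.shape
(37, 3)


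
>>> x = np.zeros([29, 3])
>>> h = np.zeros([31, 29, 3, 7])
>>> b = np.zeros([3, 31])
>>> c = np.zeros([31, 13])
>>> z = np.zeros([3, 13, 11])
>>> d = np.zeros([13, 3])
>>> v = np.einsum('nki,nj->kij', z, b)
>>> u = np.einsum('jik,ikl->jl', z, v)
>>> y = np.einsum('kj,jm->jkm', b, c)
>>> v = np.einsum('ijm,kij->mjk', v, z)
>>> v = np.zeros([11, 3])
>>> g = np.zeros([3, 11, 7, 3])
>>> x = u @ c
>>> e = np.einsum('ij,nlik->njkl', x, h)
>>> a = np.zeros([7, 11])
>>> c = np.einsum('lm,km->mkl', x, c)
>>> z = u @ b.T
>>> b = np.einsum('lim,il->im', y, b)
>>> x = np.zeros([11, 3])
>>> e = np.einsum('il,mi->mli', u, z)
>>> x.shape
(11, 3)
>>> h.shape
(31, 29, 3, 7)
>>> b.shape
(3, 13)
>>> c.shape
(13, 31, 3)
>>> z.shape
(3, 3)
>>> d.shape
(13, 3)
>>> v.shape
(11, 3)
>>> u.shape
(3, 31)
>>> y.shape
(31, 3, 13)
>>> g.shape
(3, 11, 7, 3)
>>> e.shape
(3, 31, 3)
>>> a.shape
(7, 11)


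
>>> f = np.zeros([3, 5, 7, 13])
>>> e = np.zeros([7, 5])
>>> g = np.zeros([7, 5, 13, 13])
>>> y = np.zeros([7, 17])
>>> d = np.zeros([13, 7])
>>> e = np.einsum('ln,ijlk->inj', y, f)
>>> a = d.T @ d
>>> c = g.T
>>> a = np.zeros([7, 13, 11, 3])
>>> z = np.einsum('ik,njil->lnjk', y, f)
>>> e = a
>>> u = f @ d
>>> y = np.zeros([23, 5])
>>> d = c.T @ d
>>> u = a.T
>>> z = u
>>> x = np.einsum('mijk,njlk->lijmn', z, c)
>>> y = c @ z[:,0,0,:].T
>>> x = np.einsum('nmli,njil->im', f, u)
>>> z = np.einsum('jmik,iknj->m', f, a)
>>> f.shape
(3, 5, 7, 13)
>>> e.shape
(7, 13, 11, 3)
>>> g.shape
(7, 5, 13, 13)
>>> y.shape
(13, 13, 5, 3)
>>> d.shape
(7, 5, 13, 7)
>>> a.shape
(7, 13, 11, 3)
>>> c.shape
(13, 13, 5, 7)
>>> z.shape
(5,)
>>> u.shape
(3, 11, 13, 7)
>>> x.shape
(13, 5)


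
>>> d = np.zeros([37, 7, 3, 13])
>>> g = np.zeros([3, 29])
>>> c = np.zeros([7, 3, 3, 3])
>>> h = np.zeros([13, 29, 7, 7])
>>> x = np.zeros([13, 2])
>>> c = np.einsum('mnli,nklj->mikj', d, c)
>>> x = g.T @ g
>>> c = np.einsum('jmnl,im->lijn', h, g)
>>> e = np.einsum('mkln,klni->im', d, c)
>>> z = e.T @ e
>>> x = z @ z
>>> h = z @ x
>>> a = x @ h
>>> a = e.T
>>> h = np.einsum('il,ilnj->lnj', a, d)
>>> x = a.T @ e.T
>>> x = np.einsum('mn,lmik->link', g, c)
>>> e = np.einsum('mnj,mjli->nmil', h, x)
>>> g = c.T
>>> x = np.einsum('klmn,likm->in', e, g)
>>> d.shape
(37, 7, 3, 13)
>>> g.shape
(7, 13, 3, 7)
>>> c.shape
(7, 3, 13, 7)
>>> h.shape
(7, 3, 13)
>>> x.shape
(13, 29)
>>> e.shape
(3, 7, 7, 29)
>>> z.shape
(37, 37)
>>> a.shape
(37, 7)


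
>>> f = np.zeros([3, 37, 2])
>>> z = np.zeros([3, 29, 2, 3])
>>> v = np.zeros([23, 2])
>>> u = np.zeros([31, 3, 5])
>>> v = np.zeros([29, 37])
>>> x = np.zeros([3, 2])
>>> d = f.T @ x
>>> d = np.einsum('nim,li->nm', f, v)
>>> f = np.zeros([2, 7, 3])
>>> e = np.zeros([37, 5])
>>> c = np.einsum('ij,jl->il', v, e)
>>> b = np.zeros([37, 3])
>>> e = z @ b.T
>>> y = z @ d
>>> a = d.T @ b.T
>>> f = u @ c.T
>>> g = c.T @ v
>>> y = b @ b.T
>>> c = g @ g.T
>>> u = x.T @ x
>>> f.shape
(31, 3, 29)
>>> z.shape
(3, 29, 2, 3)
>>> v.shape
(29, 37)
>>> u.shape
(2, 2)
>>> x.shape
(3, 2)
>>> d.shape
(3, 2)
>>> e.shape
(3, 29, 2, 37)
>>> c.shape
(5, 5)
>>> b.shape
(37, 3)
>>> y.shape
(37, 37)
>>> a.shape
(2, 37)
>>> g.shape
(5, 37)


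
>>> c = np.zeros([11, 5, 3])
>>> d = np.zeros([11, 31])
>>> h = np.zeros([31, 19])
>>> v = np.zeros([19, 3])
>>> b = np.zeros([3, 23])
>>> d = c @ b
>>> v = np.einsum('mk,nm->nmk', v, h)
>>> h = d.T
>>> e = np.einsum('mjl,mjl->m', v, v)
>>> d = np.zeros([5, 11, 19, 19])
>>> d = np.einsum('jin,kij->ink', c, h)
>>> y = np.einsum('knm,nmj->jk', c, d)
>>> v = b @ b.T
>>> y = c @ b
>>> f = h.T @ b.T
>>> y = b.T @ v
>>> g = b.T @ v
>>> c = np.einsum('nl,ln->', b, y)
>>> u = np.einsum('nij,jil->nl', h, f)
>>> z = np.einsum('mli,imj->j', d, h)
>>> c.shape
()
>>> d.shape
(5, 3, 23)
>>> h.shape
(23, 5, 11)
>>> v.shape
(3, 3)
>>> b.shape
(3, 23)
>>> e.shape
(31,)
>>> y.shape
(23, 3)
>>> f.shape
(11, 5, 3)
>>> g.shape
(23, 3)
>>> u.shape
(23, 3)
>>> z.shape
(11,)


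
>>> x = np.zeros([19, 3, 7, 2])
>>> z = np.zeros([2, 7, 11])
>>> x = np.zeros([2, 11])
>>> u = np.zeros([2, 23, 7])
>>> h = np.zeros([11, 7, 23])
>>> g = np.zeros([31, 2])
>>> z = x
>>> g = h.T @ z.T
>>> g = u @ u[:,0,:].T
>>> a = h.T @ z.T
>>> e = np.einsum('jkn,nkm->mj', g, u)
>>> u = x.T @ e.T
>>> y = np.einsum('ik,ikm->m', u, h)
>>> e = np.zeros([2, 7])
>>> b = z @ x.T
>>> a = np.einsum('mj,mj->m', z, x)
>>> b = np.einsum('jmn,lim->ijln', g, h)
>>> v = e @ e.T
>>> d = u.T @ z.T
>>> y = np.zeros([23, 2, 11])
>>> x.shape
(2, 11)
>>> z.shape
(2, 11)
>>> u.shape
(11, 7)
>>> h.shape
(11, 7, 23)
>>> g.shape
(2, 23, 2)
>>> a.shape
(2,)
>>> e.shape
(2, 7)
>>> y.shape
(23, 2, 11)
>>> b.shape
(7, 2, 11, 2)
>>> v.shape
(2, 2)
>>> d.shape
(7, 2)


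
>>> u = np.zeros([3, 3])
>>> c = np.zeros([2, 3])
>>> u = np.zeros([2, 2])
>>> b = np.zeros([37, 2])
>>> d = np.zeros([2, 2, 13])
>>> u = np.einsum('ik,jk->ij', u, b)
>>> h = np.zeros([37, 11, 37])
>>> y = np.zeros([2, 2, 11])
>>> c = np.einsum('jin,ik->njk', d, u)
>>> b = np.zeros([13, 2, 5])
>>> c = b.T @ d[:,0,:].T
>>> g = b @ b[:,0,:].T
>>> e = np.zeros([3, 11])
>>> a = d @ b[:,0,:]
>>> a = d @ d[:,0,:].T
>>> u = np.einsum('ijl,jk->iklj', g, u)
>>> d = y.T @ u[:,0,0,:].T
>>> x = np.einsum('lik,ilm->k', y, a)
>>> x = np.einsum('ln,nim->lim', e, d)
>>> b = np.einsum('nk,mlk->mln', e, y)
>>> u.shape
(13, 37, 13, 2)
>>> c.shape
(5, 2, 2)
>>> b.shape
(2, 2, 3)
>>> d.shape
(11, 2, 13)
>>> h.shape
(37, 11, 37)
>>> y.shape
(2, 2, 11)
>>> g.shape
(13, 2, 13)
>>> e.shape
(3, 11)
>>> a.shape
(2, 2, 2)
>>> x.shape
(3, 2, 13)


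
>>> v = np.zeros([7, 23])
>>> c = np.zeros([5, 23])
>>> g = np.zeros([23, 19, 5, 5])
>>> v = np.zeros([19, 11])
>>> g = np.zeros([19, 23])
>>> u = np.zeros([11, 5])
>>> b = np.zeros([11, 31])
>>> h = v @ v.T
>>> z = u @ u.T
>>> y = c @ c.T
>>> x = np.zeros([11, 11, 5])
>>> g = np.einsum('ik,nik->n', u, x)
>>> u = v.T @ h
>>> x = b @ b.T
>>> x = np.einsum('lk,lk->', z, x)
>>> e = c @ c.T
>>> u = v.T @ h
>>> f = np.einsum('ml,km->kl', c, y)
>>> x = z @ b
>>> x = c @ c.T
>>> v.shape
(19, 11)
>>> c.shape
(5, 23)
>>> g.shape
(11,)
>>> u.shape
(11, 19)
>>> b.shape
(11, 31)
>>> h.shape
(19, 19)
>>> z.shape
(11, 11)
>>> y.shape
(5, 5)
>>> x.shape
(5, 5)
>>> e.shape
(5, 5)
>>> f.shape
(5, 23)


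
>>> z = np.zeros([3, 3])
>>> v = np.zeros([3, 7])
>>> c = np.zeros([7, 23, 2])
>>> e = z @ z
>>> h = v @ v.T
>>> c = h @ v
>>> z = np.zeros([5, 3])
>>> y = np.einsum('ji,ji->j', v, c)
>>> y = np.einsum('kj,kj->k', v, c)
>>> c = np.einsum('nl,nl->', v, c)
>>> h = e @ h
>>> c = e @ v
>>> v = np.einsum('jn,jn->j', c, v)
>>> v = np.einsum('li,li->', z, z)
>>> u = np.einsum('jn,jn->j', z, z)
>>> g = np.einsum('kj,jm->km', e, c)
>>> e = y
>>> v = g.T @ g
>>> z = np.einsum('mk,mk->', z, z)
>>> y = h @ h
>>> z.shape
()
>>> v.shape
(7, 7)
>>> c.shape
(3, 7)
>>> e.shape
(3,)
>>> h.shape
(3, 3)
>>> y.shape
(3, 3)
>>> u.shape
(5,)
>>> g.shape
(3, 7)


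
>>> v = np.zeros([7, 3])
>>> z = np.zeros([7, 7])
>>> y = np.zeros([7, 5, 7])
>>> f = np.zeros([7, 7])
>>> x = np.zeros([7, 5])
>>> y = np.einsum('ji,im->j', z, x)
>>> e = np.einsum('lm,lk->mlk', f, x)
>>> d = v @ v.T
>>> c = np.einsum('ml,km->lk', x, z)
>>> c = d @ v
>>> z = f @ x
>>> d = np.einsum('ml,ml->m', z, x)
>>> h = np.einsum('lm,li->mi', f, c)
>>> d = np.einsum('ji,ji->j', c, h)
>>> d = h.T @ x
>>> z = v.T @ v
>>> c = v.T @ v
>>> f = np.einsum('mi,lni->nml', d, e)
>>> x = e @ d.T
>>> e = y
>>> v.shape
(7, 3)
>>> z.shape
(3, 3)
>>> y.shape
(7,)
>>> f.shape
(7, 3, 7)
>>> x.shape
(7, 7, 3)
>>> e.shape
(7,)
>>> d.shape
(3, 5)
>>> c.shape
(3, 3)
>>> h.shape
(7, 3)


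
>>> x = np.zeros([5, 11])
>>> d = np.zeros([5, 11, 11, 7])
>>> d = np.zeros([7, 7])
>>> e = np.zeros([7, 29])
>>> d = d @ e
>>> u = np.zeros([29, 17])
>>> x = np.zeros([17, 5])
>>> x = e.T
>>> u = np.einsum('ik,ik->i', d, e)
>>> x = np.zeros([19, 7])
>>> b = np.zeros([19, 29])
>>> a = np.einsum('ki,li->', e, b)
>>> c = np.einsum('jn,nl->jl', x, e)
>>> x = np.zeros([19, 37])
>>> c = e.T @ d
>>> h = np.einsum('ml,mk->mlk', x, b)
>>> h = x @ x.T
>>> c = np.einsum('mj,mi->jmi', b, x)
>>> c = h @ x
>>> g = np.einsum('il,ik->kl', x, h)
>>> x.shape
(19, 37)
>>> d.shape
(7, 29)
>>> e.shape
(7, 29)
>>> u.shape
(7,)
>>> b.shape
(19, 29)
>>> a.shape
()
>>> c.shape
(19, 37)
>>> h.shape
(19, 19)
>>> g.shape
(19, 37)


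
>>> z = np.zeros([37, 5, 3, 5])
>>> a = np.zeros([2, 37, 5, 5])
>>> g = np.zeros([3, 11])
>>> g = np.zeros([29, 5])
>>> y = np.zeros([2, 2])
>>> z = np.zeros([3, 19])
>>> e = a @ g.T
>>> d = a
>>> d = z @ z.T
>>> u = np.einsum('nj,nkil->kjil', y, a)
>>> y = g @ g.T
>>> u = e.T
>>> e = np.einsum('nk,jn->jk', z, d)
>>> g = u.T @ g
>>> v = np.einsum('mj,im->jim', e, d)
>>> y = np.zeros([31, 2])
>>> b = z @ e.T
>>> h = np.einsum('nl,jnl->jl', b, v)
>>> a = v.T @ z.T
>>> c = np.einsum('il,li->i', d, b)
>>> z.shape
(3, 19)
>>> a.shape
(3, 3, 3)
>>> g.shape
(2, 37, 5, 5)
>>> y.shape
(31, 2)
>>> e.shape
(3, 19)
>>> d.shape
(3, 3)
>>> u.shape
(29, 5, 37, 2)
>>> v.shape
(19, 3, 3)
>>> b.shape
(3, 3)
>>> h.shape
(19, 3)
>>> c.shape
(3,)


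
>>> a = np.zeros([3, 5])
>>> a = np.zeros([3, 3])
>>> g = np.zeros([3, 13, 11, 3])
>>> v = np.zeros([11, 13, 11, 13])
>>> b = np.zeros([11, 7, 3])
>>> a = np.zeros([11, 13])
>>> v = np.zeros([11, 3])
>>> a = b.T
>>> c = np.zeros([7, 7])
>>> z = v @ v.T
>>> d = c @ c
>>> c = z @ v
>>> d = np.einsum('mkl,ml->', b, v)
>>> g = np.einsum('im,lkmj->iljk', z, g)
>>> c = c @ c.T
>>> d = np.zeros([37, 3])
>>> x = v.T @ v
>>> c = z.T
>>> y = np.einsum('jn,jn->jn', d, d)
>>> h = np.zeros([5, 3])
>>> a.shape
(3, 7, 11)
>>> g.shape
(11, 3, 3, 13)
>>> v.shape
(11, 3)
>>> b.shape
(11, 7, 3)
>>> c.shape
(11, 11)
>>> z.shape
(11, 11)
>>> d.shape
(37, 3)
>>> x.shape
(3, 3)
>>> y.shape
(37, 3)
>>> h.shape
(5, 3)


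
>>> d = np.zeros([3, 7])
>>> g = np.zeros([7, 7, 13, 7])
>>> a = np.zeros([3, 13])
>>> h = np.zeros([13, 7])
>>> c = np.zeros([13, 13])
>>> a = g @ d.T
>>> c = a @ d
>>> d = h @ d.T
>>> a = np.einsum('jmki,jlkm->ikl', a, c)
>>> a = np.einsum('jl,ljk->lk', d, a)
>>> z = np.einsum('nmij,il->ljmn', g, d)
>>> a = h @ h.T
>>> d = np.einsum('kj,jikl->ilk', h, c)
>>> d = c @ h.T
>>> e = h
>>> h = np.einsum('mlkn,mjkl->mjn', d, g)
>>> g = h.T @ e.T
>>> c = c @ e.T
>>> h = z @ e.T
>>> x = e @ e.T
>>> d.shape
(7, 7, 13, 13)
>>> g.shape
(13, 7, 13)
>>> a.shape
(13, 13)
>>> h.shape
(3, 7, 7, 13)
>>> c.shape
(7, 7, 13, 13)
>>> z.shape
(3, 7, 7, 7)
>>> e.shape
(13, 7)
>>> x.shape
(13, 13)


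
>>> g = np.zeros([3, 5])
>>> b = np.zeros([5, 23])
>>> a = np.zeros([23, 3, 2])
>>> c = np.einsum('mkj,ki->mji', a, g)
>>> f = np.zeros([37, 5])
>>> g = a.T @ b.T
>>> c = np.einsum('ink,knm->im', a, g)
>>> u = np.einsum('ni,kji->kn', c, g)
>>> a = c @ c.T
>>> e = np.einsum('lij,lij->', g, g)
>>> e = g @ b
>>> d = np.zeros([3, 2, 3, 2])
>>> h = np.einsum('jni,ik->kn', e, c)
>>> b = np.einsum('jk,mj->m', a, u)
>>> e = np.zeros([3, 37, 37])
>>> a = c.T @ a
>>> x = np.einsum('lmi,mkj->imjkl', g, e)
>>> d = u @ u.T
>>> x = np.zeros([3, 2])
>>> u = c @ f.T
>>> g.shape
(2, 3, 5)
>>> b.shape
(2,)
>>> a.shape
(5, 23)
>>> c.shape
(23, 5)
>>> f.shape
(37, 5)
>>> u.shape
(23, 37)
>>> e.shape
(3, 37, 37)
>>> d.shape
(2, 2)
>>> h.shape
(5, 3)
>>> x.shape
(3, 2)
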